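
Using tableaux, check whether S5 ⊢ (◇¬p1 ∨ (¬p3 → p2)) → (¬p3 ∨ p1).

Tableau for the negation ¬((◇¬p1 ∨ (¬p3 → p2)) → (¬p3 ∨ p1)):
1. ¬((◇¬p1 ∨ (¬p3 → p2)) → (¬p3 ∨ p1)), u
2. ◇¬p1 ∨ (¬p3 → p2), u
3. ¬(¬p3 ∨ p1), u
4. p3, u
5. ¬p1, u
6. ¬p3 → p2, u
7. p2, u
Accessibility: uRu
The negation has an open branch (countermodel exists).

No, not valid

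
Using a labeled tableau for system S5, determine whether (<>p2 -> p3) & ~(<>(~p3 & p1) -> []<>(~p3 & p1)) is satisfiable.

1. (<>p2 -> p3) & ~(<>(~p3 & p1) -> []<>(~p3 & p1)), u
2. <>p2 -> p3, u
3. ~(<>(~p3 & p1) -> []<>(~p3 & p1)), u
4. <>(~p3 & p1), u
5. ~[]<>(~p3 & p1), u
6. ~<>p2, u
7. ~p2, u
8. ~p3 & p1, v
9. ~p3, v
10. p1, v
11. ~p2, v
12. ~<>(~p3 & p1), w
13. ~p2, w
14. ~(~p3 & p1), u
15. ~(~p3 & p1), v
16. ~(~p3 & p1), w
17. ~p1, u
18. ~p1, v
Accessibility: uRu, uRv, uRw, vRu, vRv, vRw, wRu, wRv, wRw
Branch closes: p1 and ~p1 both at v.
(One branch shown.) All branches close.

Unsatisfiable (every branch closes)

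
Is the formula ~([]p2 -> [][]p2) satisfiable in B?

Satisfiable (open branch found)

1. ~([]p2 -> [][]p2), u
2. []p2, u
3. ~[][]p2, u
4. p2, u
5. ~[]p2, v
6. p2, v
7. ~p2, w
Accessibility: uRu, uRv, vRu, vRv, vRw, wRv, wRw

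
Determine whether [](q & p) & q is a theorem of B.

Not valid

Tableau for the negation ~([](q & p) & q):
1. ~([](q & p) & q), u
2. ~q, u
Accessibility: uRu
The negation has an open branch (countermodel exists).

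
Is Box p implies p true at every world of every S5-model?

Tableau for the negation not (Box p implies p):
1. not (Box p implies p), w0
2. Box p, w0
3. not p, w0
4. p, w0
Accessibility: w0Rw0
Branch closes: p and not p both at w0.
Every branch of the negation's tableau closes; the branch above is one of them.

Valid in S5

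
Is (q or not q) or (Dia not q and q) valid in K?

Yes, valid

Tableau for the negation not ((q or not q) or (Dia not q and q)):
1. not ((q or not q) or (Dia not q and q)), w0
2. not (q or not q), w0
3. not (Dia not q and q), w0
4. not q, w0
5. q, w0
Branch closes: q and not q both at w0.
All branches of the negation close; one closing branch shown above.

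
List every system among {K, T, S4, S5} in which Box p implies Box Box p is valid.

T-tableau for the negation not (Box p implies Box Box p):
1. not (Box p implies Box Box p), w0
2. Box p, w0
3. not Box Box p, w0
4. p, w0
5. not Box p, w1
6. p, w1
7. not p, w2
Accessibility: w0Rw0, w0Rw1, w1Rw1, w1Rw2, w2Rw2
Complete open branch: countermodel on a T-frame, so not valid in T, nor in K (the same frame is also a K-frame).
S4-tableau for the negation not (Box p implies Box Box p):
1. not (Box p implies Box Box p), w0
2. Box p, w0
3. not Box Box p, w0
4. p, w0
5. not Box p, w1
6. p, w1
7. not p, w2
8. p, w2
Accessibility: w0Rw0, w0Rw1, w0Rw2, w1Rw1, w1Rw2, w2Rw2
Branch closes: p and not p both at w2.
Every branch closes (one shown): valid in S4, hence also in S5 (every theorem of S4 is a theorem of S5).

S4, S5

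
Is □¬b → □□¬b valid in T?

No, not valid

Tableau for the negation ¬(□¬b → □□¬b):
1. ¬(□¬b → □□¬b), u
2. □¬b, u   [¬→-rule on 1]
3. ¬□□¬b, u   [¬→-rule on 1]
4. ¬b, u   [□-rule on 2 via uRu]
5. ¬□¬b, v   [¬□-rule on 3: fresh world v, uRv]
6. ¬b, v   [□-rule on 2 via uRv]
7. b, w   [¬□-rule on 5: fresh world w, vRw]
Accessibility: uRu, uRv, vRv, vRw, wRw
The negation has an open branch (countermodel exists).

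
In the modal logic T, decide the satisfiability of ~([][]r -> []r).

1. ~([][]r -> []r), w0
2. [][]r, w0
3. ~[]r, w0
4. []r, w0
5. r, w0
6. ~r, w1
7. []r, w1
8. r, w1
Accessibility: w0Rw0, w0Rw1, w1Rw1
Branch closes: r and ~r both at w1.
Every branch closes; the branch above is one of them.

Unsatisfiable (every branch closes)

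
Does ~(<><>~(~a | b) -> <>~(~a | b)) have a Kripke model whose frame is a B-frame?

1. ~(<><>~(~a | b) -> <>~(~a | b)), 0
2. <><>~(~a | b), 0
3. ~<>~(~a | b), 0
4. ~a | b, 0
5. b, 0
6. <>~(~a | b), 1
7. ~a | b, 1
8. b, 1
9. ~(~a | b), 2
10. a, 2
11. ~b, 2
Accessibility: 0R0, 0R1, 1R0, 1R1, 1R2, 2R1, 2R2

Yes, satisfiable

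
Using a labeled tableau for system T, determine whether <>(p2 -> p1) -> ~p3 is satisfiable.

1. <>(p2 -> p1) -> ~p3, 0
2. ~p3, 0
Accessibility: 0R0

Yes, satisfiable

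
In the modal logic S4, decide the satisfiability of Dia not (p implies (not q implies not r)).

Satisfiable

1. Dia not (p implies (not q implies not r)), 0
2. not (p implies (not q implies not r)), 1   [Dia-rule on 1: fresh world 1, 0R1]
3. p, 1   [neg-implies-rule on 2]
4. not (not q implies not r), 1   [neg-implies-rule on 2]
5. not q, 1   [neg-implies-rule on 4]
6. r, 1   [neg-implies-rule on 4]
Accessibility: 0R0, 0R1, 1R1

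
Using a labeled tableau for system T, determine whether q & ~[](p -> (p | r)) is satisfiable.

No, unsatisfiable

1. q & ~[](p -> (p | r)), w0
2. q, w0
3. ~[](p -> (p | r)), w0
4. ~(p -> (p | r)), w1
5. p, w1
6. ~(p | r), w1
7. ~p, w1
8. ~r, w1
Accessibility: w0Rw0, w0Rw1, w1Rw1
Branch closes: p and ~p both at w1.
(One branch shown.) All branches close.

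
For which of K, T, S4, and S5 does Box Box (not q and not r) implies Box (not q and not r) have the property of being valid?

T, S4, S5

K-tableau for the negation not (Box Box (not q and not r) implies Box (not q and not r)):
1. not (Box Box (not q and not r) implies Box (not q and not r)), u
2. Box Box (not q and not r), u   [neg-implies-rule on 1]
3. not Box (not q and not r), u   [neg-implies-rule on 1]
4. not (not q and not r), v   [neg-Box-rule on 3: fresh world v, uRv]
5. Box (not q and not r), v   [Box-rule on 2 via uRv]
6. r, v   [neg-and-rule on 4 (branches; this branch)]
Accessibility: uRv
Complete open branch: countermodel on a K-frame, so not valid in K.
T-tableau for the negation not (Box Box (not q and not r) implies Box (not q and not r)):
1. not (Box Box (not q and not r) implies Box (not q and not r)), u
2. Box Box (not q and not r), u   [neg-implies-rule on 1]
3. not Box (not q and not r), u   [neg-implies-rule on 1]
4. Box (not q and not r), u   [Box-rule on 2 via uRu]
5. not q and not r, u   [Box-rule on 4 via uRu]
6. not q, u   [and-rule on 5]
7. not r, u   [and-rule on 5]
8. not (not q and not r), v   [neg-Box-rule on 3: fresh world v, uRv]
9. Box (not q and not r), v   [Box-rule on 2 via uRv]
10. not q and not r, v   [Box-rule on 4 via uRv]
11. not q, v   [and-rule on 10]
12. not r, v   [and-rule on 10]
13. r, v   [neg-and-rule on 8 (branches; this branch)]
Accessibility: uRu, uRv, vRv
Branch closes: r and not r both at v.
Every branch closes (one shown): valid in T, hence also in S4, S5 (every theorem of T is a theorem of S4 and S5).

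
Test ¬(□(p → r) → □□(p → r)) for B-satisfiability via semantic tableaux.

1. ¬(□(p → r) → □□(p → r)), 0
2. □(p → r), 0
3. ¬□□(p → r), 0
4. p → r, 0
5. r, 0
6. ¬□(p → r), 1
7. p → r, 1
8. r, 1
9. ¬(p → r), 2
10. p, 2
11. ¬r, 2
Accessibility: 0R0, 0R1, 1R0, 1R1, 1R2, 2R1, 2R2

Satisfiable (open branch found)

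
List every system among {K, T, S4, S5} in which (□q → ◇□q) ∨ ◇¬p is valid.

T, S4, S5

T-tableau for the negation ¬((□q → ◇□q) ∨ ◇¬p):
1. ¬((□q → ◇□q) ∨ ◇¬p), w0
2. ¬(□q → ◇□q), w0
3. ¬◇¬p, w0
4. □q, w0
5. ¬◇□q, w0
6. p, w0
7. q, w0
8. ¬□q, w0
9. ¬q, w1
10. p, w1
11. q, w1
Accessibility: w0Rw0, w0Rw1, w1Rw1
Branch closes: q and ¬q both at w1.
Every branch closes (one shown): valid in T, hence also in S4, S5 (every theorem of T is a theorem of S4 and S5).
K-tableau for the negation ¬((□q → ◇□q) ∨ ◇¬p):
1. ¬((□q → ◇□q) ∨ ◇¬p), w0
2. ¬(□q → ◇□q), w0
3. ¬◇¬p, w0
4. □q, w0
5. ¬◇□q, w0
Complete open branch: countermodel on a K-frame, so not valid in K.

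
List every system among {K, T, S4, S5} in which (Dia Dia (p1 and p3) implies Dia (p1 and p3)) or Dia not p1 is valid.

S4, S5

T-tableau for the negation not ((Dia Dia (p1 and p3) implies Dia (p1 and p3)) or Dia not p1):
1. not ((Dia Dia (p1 and p3) implies Dia (p1 and p3)) or Dia not p1), 0
2. not (Dia Dia (p1 and p3) implies Dia (p1 and p3)), 0   [neg-or-rule on 1]
3. not Dia not p1, 0   [neg-or-rule on 1]
4. Dia Dia (p1 and p3), 0   [neg-implies-rule on 2]
5. not Dia (p1 and p3), 0   [neg-implies-rule on 2]
6. p1, 0   [neg-Dia-rule on 3 via 0R0]
7. not (p1 and p3), 0   [neg-Dia-rule on 5 via 0R0]
8. not p3, 0   [neg-and-rule on 7 (branches; this branch)]
9. Dia (p1 and p3), 1   [Dia-rule on 4: fresh world 1, 0R1]
10. p1, 1   [neg-Dia-rule on 3 via 0R1]
11. not (p1 and p3), 1   [neg-Dia-rule on 5 via 0R1]
12. not p3, 1   [neg-and-rule on 11 (branches; this branch)]
13. p1 and p3, 2   [Dia-rule on 9: fresh world 2, 1R2]
14. p1, 2   [and-rule on 13]
15. p3, 2   [and-rule on 13]
Accessibility: 0R0, 0R1, 1R1, 1R2, 2R2
Complete open branch: countermodel on a T-frame, so not valid in T, nor in K (the same frame is also a K-frame).
S4-tableau for the negation not ((Dia Dia (p1 and p3) implies Dia (p1 and p3)) or Dia not p1):
1. not ((Dia Dia (p1 and p3) implies Dia (p1 and p3)) or Dia not p1), 0
2. not (Dia Dia (p1 and p3) implies Dia (p1 and p3)), 0   [neg-or-rule on 1]
3. not Dia not p1, 0   [neg-or-rule on 1]
4. Dia Dia (p1 and p3), 0   [neg-implies-rule on 2]
5. not Dia (p1 and p3), 0   [neg-implies-rule on 2]
6. p1, 0   [neg-Dia-rule on 3 via 0R0]
7. not (p1 and p3), 0   [neg-Dia-rule on 5 via 0R0]
8. not p3, 0   [neg-and-rule on 7 (branches; this branch)]
9. Dia (p1 and p3), 1   [Dia-rule on 4: fresh world 1, 0R1]
10. p1, 1   [neg-Dia-rule on 3 via 0R1]
11. not (p1 and p3), 1   [neg-Dia-rule on 5 via 0R1]
12. not p3, 1   [neg-and-rule on 11 (branches; this branch)]
13. p1 and p3, 2   [Dia-rule on 9: fresh world 2, 1R2]
14. p1, 2   [and-rule on 13]
15. p3, 2   [and-rule on 13]
16. not (p1 and p3), 2   [neg-Dia-rule on 5 via 0R2]
17. not p3, 2   [neg-and-rule on 16 (branches; this branch)]
Accessibility: 0R0, 0R1, 0R2, 1R1, 1R2, 2R2
Branch closes: p3 and not p3 both at 2.
Every branch closes (one shown): valid in S4, hence also in S5 (every theorem of S4 is a theorem of S5).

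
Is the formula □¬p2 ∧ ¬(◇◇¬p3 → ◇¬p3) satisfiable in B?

1. □¬p2 ∧ ¬(◇◇¬p3 → ◇¬p3), u
2. □¬p2, u
3. ¬(◇◇¬p3 → ◇¬p3), u
4. ◇◇¬p3, u
5. ¬◇¬p3, u
6. ¬p2, u
7. p3, u
8. ◇¬p3, v
9. ¬p2, v
10. p3, v
11. ¬p3, w
Accessibility: uRu, uRv, vRu, vRv, vRw, wRv, wRw

Yes, satisfiable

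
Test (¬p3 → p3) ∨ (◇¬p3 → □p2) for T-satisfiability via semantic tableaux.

1. (¬p3 → p3) ∨ (◇¬p3 → □p2), w0
2. ◇¬p3 → □p2, w0
3. □p2, w0
4. p2, w0
Accessibility: w0Rw0

Yes, satisfiable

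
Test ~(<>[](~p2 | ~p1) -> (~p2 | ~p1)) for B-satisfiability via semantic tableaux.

No, unsatisfiable

1. ~(<>[](~p2 | ~p1) -> (~p2 | ~p1)), w0
2. <>[](~p2 | ~p1), w0
3. ~(~p2 | ~p1), w0
4. p2, w0
5. p1, w0
6. [](~p2 | ~p1), w1
7. ~p2 | ~p1, w0
8. ~p2 | ~p1, w1
9. ~p1, w0
Accessibility: w0Rw0, w0Rw1, w1Rw0, w1Rw1
Branch closes: p1 and ~p1 both at w0.
Every branch closes; the branch above is one of them.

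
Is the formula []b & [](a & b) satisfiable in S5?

1. []b & [](a & b), u
2. []b, u
3. [](a & b), u
4. b, u
5. a & b, u
6. a, u
Accessibility: uRu

Yes, satisfiable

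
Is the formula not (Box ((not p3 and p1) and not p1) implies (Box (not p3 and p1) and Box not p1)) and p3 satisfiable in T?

No, unsatisfiable

1. not (Box ((not p3 and p1) and not p1) implies (Box (not p3 and p1) and Box not p1)) and p3, u
2. not (Box ((not p3 and p1) and not p1) implies (Box (not p3 and p1) and Box not p1)), u
3. p3, u
4. Box ((not p3 and p1) and not p1), u
5. not (Box (not p3 and p1) and Box not p1), u
6. (not p3 and p1) and not p1, u
7. not p3 and p1, u
8. not p1, u
9. not p3, u
10. p1, u
Accessibility: uRu
Branch closes: p3 and not p3 both at u.
Every branch closes; the branch above is one of them.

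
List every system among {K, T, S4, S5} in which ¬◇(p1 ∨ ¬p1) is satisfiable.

K

T-tableau for the formula:
1. ¬◇(p1 ∨ ¬p1), 0
2. ¬(p1 ∨ ¬p1), 0
3. ¬p1, 0
4. p1, 0
Accessibility: 0R0
Branch closes: p1 and ¬p1 both at 0.
Every branch closes (one shown): unsatisfiable in T, hence also in S4, S5 (every S4/S5-frame is a T-frame).
K-tableau for the formula:
1. ¬◇(p1 ∨ ¬p1), 0
Complete open branch: satisfiable in K.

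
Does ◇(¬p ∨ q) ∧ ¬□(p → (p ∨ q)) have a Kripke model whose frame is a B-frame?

1. ◇(¬p ∨ q) ∧ ¬□(p → (p ∨ q)), w0
2. ◇(¬p ∨ q), w0   [∧-rule on 1]
3. ¬□(p → (p ∨ q)), w0   [∧-rule on 1]
4. ¬p ∨ q, w1   [◇-rule on 2: fresh world w1, w0Rw1]
5. q, w1   [∨-rule on 4 (branches; this branch)]
6. ¬(p → (p ∨ q)), w2   [¬□-rule on 3: fresh world w2, w0Rw2]
7. p, w2   [¬→-rule on 6]
8. ¬(p ∨ q), w2   [¬→-rule on 6]
9. ¬p, w2   [¬∨-rule on 8]
10. ¬q, w2   [¬∨-rule on 8]
Accessibility: w0Rw0, w0Rw1, w0Rw2, w1Rw0, w1Rw1, w2Rw0, w2Rw2
Branch closes: p and ¬p both at w2.
All branches of the tableau close; one closing branch shown above.

No, unsatisfiable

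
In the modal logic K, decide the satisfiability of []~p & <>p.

1. []~p & <>p, u
2. []~p, u
3. <>p, u
4. p, v
5. ~p, v
Accessibility: uRv
Branch closes: p and ~p both at v.
All branches of the tableau close; one closing branch shown above.

No, unsatisfiable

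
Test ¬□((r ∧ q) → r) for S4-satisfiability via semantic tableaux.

1. ¬□((r ∧ q) → r), w0
2. ¬((r ∧ q) → r), w1   [¬□-rule on 1: fresh world w1, w0Rw1]
3. r ∧ q, w1   [¬→-rule on 2]
4. ¬r, w1   [¬→-rule on 2]
5. r, w1   [∧-rule on 3]
6. q, w1   [∧-rule on 3]
Accessibility: w0Rw0, w0Rw1, w1Rw1
Branch closes: r and ¬r both at w1.
Every branch closes; the branch above is one of them.

No, unsatisfiable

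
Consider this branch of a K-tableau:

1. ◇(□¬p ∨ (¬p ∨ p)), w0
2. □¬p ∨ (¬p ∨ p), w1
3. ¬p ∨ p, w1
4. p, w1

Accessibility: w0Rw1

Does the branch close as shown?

Open

There is no literal clash: for every atom and world, at most one sign appears.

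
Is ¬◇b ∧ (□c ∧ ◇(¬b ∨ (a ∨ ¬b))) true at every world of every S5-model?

Tableau for the negation ¬(¬◇b ∧ (□c ∧ ◇(¬b ∨ (a ∨ ¬b)))):
1. ¬(¬◇b ∧ (□c ∧ ◇(¬b ∨ (a ∨ ¬b)))), 0
2. ¬(□c ∧ ◇(¬b ∨ (a ∨ ¬b))), 0   [¬∧-rule on 1 (branches; this branch)]
3. ¬◇(¬b ∨ (a ∨ ¬b)), 0   [¬∧-rule on 2 (branches; this branch)]
4. ¬(¬b ∨ (a ∨ ¬b)), 0   [¬◇-rule on 3 via 0R0]
5. b, 0   [¬∨-rule on 4]
6. ¬(a ∨ ¬b), 0   [¬∨-rule on 4]
7. ¬a, 0   [¬∨-rule on 6]
Accessibility: 0R0
The negation has an open branch (countermodel exists).

Not valid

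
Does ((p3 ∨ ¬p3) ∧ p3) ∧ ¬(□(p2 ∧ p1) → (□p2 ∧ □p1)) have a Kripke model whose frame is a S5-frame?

1. ((p3 ∨ ¬p3) ∧ p3) ∧ ¬(□(p2 ∧ p1) → (□p2 ∧ □p1)), u
2. (p3 ∨ ¬p3) ∧ p3, u   [∧-rule on 1]
3. ¬(□(p2 ∧ p1) → (□p2 ∧ □p1)), u   [∧-rule on 1]
4. p3 ∨ ¬p3, u   [∧-rule on 2]
5. p3, u   [∧-rule on 2]
6. □(p2 ∧ p1), u   [¬→-rule on 3]
7. ¬(□p2 ∧ □p1), u   [¬→-rule on 3]
8. p2 ∧ p1, u   [□-rule on 6 via uRu]
9. p2, u   [∧-rule on 8]
10. p1, u   [∧-rule on 8]
11. ¬□p1, u   [¬∧-rule on 7 (branches; this branch)]
12. ¬p1, v   [¬□-rule on 11: fresh world v, uRv]
13. p2 ∧ p1, v   [□-rule on 6 via uRv]
14. p2, v   [∧-rule on 13]
15. p1, v   [∧-rule on 13]
Accessibility: uRu, uRv, vRu, vRv
Branch closes: p1 and ¬p1 both at v.
(One branch shown.) All branches close.

No, unsatisfiable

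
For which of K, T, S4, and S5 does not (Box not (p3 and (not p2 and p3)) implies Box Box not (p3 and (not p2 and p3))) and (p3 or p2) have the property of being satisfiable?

K, T

S4-tableau for the formula:
1. not (Box not (p3 and (not p2 and p3)) implies Box Box not (p3 and (not p2 and p3))) and (p3 or p2), u
2. not (Box not (p3 and (not p2 and p3)) implies Box Box not (p3 and (not p2 and p3))), u
3. p3 or p2, u
4. Box not (p3 and (not p2 and p3)), u
5. not Box Box not (p3 and (not p2 and p3)), u
6. not (p3 and (not p2 and p3)), u
7. p2, u
8. not (not p2 and p3), u
9. not p3, u
10. not Box not (p3 and (not p2 and p3)), v
11. not (p3 and (not p2 and p3)), v
12. not (not p2 and p3), v
13. not p3, v
14. p3 and (not p2 and p3), w
15. p3, w
16. not p2 and p3, w
17. not p2, w
18. not (p3 and (not p2 and p3)), w
19. not (not p2 and p3), w
20. not p3, w
Accessibility: uRu, uRv, uRw, vRv, vRw, wRw
Branch closes: p3 and not p3 both at w.
Every branch closes (one shown): unsatisfiable in S4, hence also in S5 (every S5-frame is an S4-frame).
T-tableau for the formula:
1. not (Box not (p3 and (not p2 and p3)) implies Box Box not (p3 and (not p2 and p3))) and (p3 or p2), u
2. not (Box not (p3 and (not p2 and p3)) implies Box Box not (p3 and (not p2 and p3))), u
3. p3 or p2, u
4. Box not (p3 and (not p2 and p3)), u
5. not Box Box not (p3 and (not p2 and p3)), u
6. not (p3 and (not p2 and p3)), u
7. p2, u
8. not (not p2 and p3), u
9. not p3, u
10. not Box not (p3 and (not p2 and p3)), v
11. not (p3 and (not p2 and p3)), v
12. not (not p2 and p3), v
13. not p3, v
14. p3 and (not p2 and p3), w
15. p3, w
16. not p2 and p3, w
17. not p2, w
Accessibility: uRu, uRv, vRv, vRw, wRw
Complete open branch: satisfiable in T, hence also in K (this T-model is also a K-model).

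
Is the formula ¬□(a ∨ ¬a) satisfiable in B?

1. ¬□(a ∨ ¬a), u
2. ¬(a ∨ ¬a), v
3. ¬a, v
4. a, v
Accessibility: uRu, uRv, vRu, vRv
Branch closes: a and ¬a both at v.
(One branch shown.) All branches close.

Unsatisfiable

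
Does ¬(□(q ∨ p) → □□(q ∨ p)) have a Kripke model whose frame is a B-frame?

Satisfiable (open branch found)

1. ¬(□(q ∨ p) → □□(q ∨ p)), 0
2. □(q ∨ p), 0   [¬→-rule on 1]
3. ¬□□(q ∨ p), 0   [¬→-rule on 1]
4. q ∨ p, 0   [□-rule on 2 via 0R0]
5. p, 0   [∨-rule on 4 (branches; this branch)]
6. ¬□(q ∨ p), 1   [¬□-rule on 3: fresh world 1, 0R1]
7. q ∨ p, 1   [□-rule on 2 via 0R1]
8. p, 1   [∨-rule on 7 (branches; this branch)]
9. ¬(q ∨ p), 2   [¬□-rule on 6: fresh world 2, 1R2]
10. ¬q, 2   [¬∨-rule on 9]
11. ¬p, 2   [¬∨-rule on 9]
Accessibility: 0R0, 0R1, 1R0, 1R1, 1R2, 2R1, 2R2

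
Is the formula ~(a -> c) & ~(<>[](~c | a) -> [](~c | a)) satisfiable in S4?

Yes, satisfiable

1. ~(a -> c) & ~(<>[](~c | a) -> [](~c | a)), u
2. ~(a -> c), u
3. ~(<>[](~c | a) -> [](~c | a)), u
4. a, u
5. ~c, u
6. <>[](~c | a), u
7. ~[](~c | a), u
8. [](~c | a), v
9. ~c | a, v
10. a, v
11. ~(~c | a), w
12. c, w
13. ~a, w
Accessibility: uRu, uRv, uRw, vRv, wRw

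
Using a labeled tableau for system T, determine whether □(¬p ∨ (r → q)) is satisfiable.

Satisfiable (open branch found)

1. □(¬p ∨ (r → q)), w0
2. ¬p ∨ (r → q), w0   [□-rule on 1 via w0Rw0]
3. r → q, w0   [∨-rule on 2 (branches; this branch)]
4. q, w0   [→-rule on 3 (branches; this branch)]
Accessibility: w0Rw0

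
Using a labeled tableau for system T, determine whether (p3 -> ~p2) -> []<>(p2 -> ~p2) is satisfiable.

1. (p3 -> ~p2) -> []<>(p2 -> ~p2), 0
2. []<>(p2 -> ~p2), 0
3. <>(p2 -> ~p2), 0
4. p2 -> ~p2, 1
5. <>(p2 -> ~p2), 1
6. ~p2, 1
7. p2 -> ~p2, 2
8. ~p2, 2
Accessibility: 0R0, 0R1, 1R1, 1R2, 2R2

Yes, satisfiable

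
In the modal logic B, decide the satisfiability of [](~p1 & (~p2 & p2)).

Unsatisfiable

1. [](~p1 & (~p2 & p2)), u
2. ~p1 & (~p2 & p2), u
3. ~p1, u
4. ~p2 & p2, u
5. ~p2, u
6. p2, u
Accessibility: uRu
Branch closes: p2 and ~p2 both at u.
All branches of the tableau close; one closing branch shown above.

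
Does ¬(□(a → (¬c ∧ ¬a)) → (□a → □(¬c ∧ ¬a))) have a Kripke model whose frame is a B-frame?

1. ¬(□(a → (¬c ∧ ¬a)) → (□a → □(¬c ∧ ¬a))), 0
2. □(a → (¬c ∧ ¬a)), 0   [¬→-rule on 1]
3. ¬(□a → □(¬c ∧ ¬a)), 0   [¬→-rule on 1]
4. □a, 0   [¬→-rule on 3]
5. ¬□(¬c ∧ ¬a), 0   [¬→-rule on 3]
6. a → (¬c ∧ ¬a), 0   [□-rule on 2 via 0R0]
7. a, 0   [□-rule on 4 via 0R0]
8. ¬c ∧ ¬a, 0   [→-rule on 6 (branches; this branch)]
9. ¬c, 0   [∧-rule on 8]
10. ¬a, 0   [∧-rule on 8]
Accessibility: 0R0
Branch closes: a and ¬a both at 0.
(One branch shown.) All branches close.

No, unsatisfiable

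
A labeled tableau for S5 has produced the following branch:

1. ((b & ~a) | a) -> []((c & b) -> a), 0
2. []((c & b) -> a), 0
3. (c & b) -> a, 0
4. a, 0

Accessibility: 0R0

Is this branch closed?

No world carries both an atom and its negation.

Open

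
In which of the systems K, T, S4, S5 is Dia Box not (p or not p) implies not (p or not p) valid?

T, S4, S5

K-tableau for the negation not (Dia Box not (p or not p) implies not (p or not p)):
1. not (Dia Box not (p or not p) implies not (p or not p)), w0
2. Dia Box not (p or not p), w0   [neg-implies-rule on 1]
3. p or not p, w0   [neg-implies-rule on 1]
4. not p, w0   [or-rule on 3 (branches; this branch)]
5. Box not (p or not p), w1   [Dia-rule on 2: fresh world w1, w0Rw1]
Accessibility: w0Rw1
Complete open branch: countermodel on a K-frame, so not valid in K.
T-tableau for the negation not (Dia Box not (p or not p) implies not (p or not p)):
1. not (Dia Box not (p or not p) implies not (p or not p)), w0
2. Dia Box not (p or not p), w0   [neg-implies-rule on 1]
3. p or not p, w0   [neg-implies-rule on 1]
4. not p, w0   [or-rule on 3 (branches; this branch)]
5. Box not (p or not p), w1   [Dia-rule on 2: fresh world w1, w0Rw1]
6. not (p or not p), w1   [Box-rule on 5 via w1Rw1]
7. not p, w1   [neg-or-rule on 6]
8. p, w1   [neg-or-rule on 6]
Accessibility: w0Rw0, w0Rw1, w1Rw1
Branch closes: p and not p both at w1.
Every branch closes (one shown): valid in T, hence also in S4, S5 (every theorem of T is a theorem of S4 and S5).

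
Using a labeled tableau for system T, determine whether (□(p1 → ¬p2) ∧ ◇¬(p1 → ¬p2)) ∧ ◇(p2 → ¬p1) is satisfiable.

Unsatisfiable (every branch closes)

1. (□(p1 → ¬p2) ∧ ◇¬(p1 → ¬p2)) ∧ ◇(p2 → ¬p1), 0
2. □(p1 → ¬p2) ∧ ◇¬(p1 → ¬p2), 0
3. ◇(p2 → ¬p1), 0
4. □(p1 → ¬p2), 0
5. ◇¬(p1 → ¬p2), 0
6. p1 → ¬p2, 0
7. ¬p2, 0
8. p2 → ¬p1, 1
9. p1 → ¬p2, 1
10. ¬p1, 1
11. ¬p2, 1
12. ¬(p1 → ¬p2), 2
13. p1, 2
14. p2, 2
15. p1 → ¬p2, 2
16. ¬p2, 2
Accessibility: 0R0, 0R1, 0R2, 1R1, 2R2
Branch closes: p2 and ¬p2 both at 2.
All branches of the tableau close; one closing branch shown above.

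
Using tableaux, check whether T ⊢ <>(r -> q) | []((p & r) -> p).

Tableau for the negation ~(<>(r -> q) | []((p & r) -> p)):
1. ~(<>(r -> q) | []((p & r) -> p)), w0
2. ~<>(r -> q), w0   [~|-rule on 1]
3. ~[]((p & r) -> p), w0   [~|-rule on 1]
4. ~(r -> q), w0   [~<>-rule on 2 via w0Rw0]
5. r, w0   [~->-rule on 4]
6. ~q, w0   [~->-rule on 4]
7. ~((p & r) -> p), w1   [~[]-rule on 3: fresh world w1, w0Rw1]
8. p & r, w1   [~->-rule on 7]
9. ~p, w1   [~->-rule on 7]
10. p, w1   [&-rule on 8]
11. r, w1   [&-rule on 8]
Accessibility: w0Rw0, w0Rw1, w1Rw1
Branch closes: p and ~p both at w1.
Every branch of the negation's tableau closes; the branch above is one of them.

Yes, valid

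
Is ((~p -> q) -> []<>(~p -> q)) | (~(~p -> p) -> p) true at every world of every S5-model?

Valid in S5

Tableau for the negation ~(((~p -> q) -> []<>(~p -> q)) | (~(~p -> p) -> p)):
1. ~(((~p -> q) -> []<>(~p -> q)) | (~(~p -> p) -> p)), 0
2. ~((~p -> q) -> []<>(~p -> q)), 0   [~|-rule on 1]
3. ~(~(~p -> p) -> p), 0   [~|-rule on 1]
4. ~p -> q, 0   [~->-rule on 2]
5. ~[]<>(~p -> q), 0   [~->-rule on 2]
6. ~(~p -> p), 0   [~->-rule on 3]
7. ~p, 0   [~->-rule on 3]
8. q, 0   [->-rule on 4 (branches; this branch)]
9. ~<>(~p -> q), 1   [~[]-rule on 5: fresh world 1, 0R1]
10. ~(~p -> q), 0   [~<>-rule on 9 via 1R0]
11. ~q, 0   [~->-rule on 10]
Accessibility: 0R0, 0R1, 1R0, 1R1
Branch closes: q and ~q both at 0.
All branches of the negation close; one closing branch shown above.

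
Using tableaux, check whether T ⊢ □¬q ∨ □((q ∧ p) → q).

Valid in T

Tableau for the negation ¬(□¬q ∨ □((q ∧ p) → q)):
1. ¬(□¬q ∨ □((q ∧ p) → q)), w0
2. ¬□¬q, w0   [¬∨-rule on 1]
3. ¬□((q ∧ p) → q), w0   [¬∨-rule on 1]
4. q, w1   [¬□-rule on 2: fresh world w1, w0Rw1]
5. ¬((q ∧ p) → q), w2   [¬□-rule on 3: fresh world w2, w0Rw2]
6. q ∧ p, w2   [¬→-rule on 5]
7. ¬q, w2   [¬→-rule on 5]
8. q, w2   [∧-rule on 6]
9. p, w2   [∧-rule on 6]
Accessibility: w0Rw0, w0Rw1, w0Rw2, w1Rw1, w2Rw2
Branch closes: q and ¬q both at w2.
Every branch of the negation's tableau closes; the branch above is one of them.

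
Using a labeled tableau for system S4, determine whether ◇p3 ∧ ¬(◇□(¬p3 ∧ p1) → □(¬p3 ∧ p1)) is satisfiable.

1. ◇p3 ∧ ¬(◇□(¬p3 ∧ p1) → □(¬p3 ∧ p1)), u
2. ◇p3, u
3. ¬(◇□(¬p3 ∧ p1) → □(¬p3 ∧ p1)), u
4. ◇□(¬p3 ∧ p1), u
5. ¬□(¬p3 ∧ p1), u
6. p3, v
7. □(¬p3 ∧ p1), w
8. ¬p3 ∧ p1, w
9. ¬p3, w
10. p1, w
11. ¬(¬p3 ∧ p1), x
12. ¬p1, x
Accessibility: uRu, uRv, uRw, uRx, vRv, wRw, xRx

Yes, satisfiable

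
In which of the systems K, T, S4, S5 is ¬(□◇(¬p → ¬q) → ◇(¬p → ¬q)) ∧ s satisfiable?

K

K-tableau for the formula:
1. ¬(□◇(¬p → ¬q) → ◇(¬p → ¬q)) ∧ s, w0
2. ¬(□◇(¬p → ¬q) → ◇(¬p → ¬q)), w0
3. s, w0
4. □◇(¬p → ¬q), w0
5. ¬◇(¬p → ¬q), w0
Complete open branch: satisfiable in K.
T-tableau for the formula:
1. ¬(□◇(¬p → ¬q) → ◇(¬p → ¬q)) ∧ s, w0
2. ¬(□◇(¬p → ¬q) → ◇(¬p → ¬q)), w0
3. s, w0
4. □◇(¬p → ¬q), w0
5. ¬◇(¬p → ¬q), w0
6. ◇(¬p → ¬q), w0
7. ¬(¬p → ¬q), w0
8. ¬p, w0
9. q, w0
10. ¬p → ¬q, w1
11. ◇(¬p → ¬q), w1
12. ¬(¬p → ¬q), w1
13. ¬p, w1
14. q, w1
15. ¬q, w1
Accessibility: w0Rw0, w0Rw1, w1Rw1
Branch closes: q and ¬q both at w1.
Every branch closes (one shown): unsatisfiable in T, hence also in S4, S5 (every S4/S5-frame is a T-frame).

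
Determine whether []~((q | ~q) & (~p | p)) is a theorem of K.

Not valid

Tableau for the negation ~[]~((q | ~q) & (~p | p)):
1. ~[]~((q | ~q) & (~p | p)), u
2. (q | ~q) & (~p | p), v
3. q | ~q, v
4. ~p | p, v
5. ~q, v
6. p, v
Accessibility: uRv
The negation has an open branch (countermodel exists).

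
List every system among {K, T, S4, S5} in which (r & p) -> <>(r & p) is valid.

K-tableau for the negation ~((r & p) -> <>(r & p)):
1. ~((r & p) -> <>(r & p)), u
2. r & p, u
3. ~<>(r & p), u
4. r, u
5. p, u
Complete open branch: countermodel on a K-frame, so not valid in K.
T-tableau for the negation ~((r & p) -> <>(r & p)):
1. ~((r & p) -> <>(r & p)), u
2. r & p, u
3. ~<>(r & p), u
4. r, u
5. p, u
6. ~(r & p), u
7. ~p, u
Accessibility: uRu
Branch closes: p and ~p both at u.
Every branch closes (one shown): valid in T, hence also in S4, S5 (every theorem of T is a theorem of S4 and S5).

T, S4, S5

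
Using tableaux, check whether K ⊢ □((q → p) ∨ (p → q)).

Valid

Tableau for the negation ¬□((q → p) ∨ (p → q)):
1. ¬□((q → p) ∨ (p → q)), w0
2. ¬((q → p) ∨ (p → q)), w1   [¬□-rule on 1: fresh world w1, w0Rw1]
3. ¬(q → p), w1   [¬∨-rule on 2]
4. ¬(p → q), w1   [¬∨-rule on 2]
5. q, w1   [¬→-rule on 3]
6. ¬p, w1   [¬→-rule on 3]
7. p, w1   [¬→-rule on 4]
8. ¬q, w1   [¬→-rule on 4]
Accessibility: w0Rw1
Branch closes: p and ¬p both at w1.
All branches of the negation close; one closing branch shown above.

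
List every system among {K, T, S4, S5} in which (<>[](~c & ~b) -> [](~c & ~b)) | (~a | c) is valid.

S5-tableau for the negation ~((<>[](~c & ~b) -> [](~c & ~b)) | (~a | c)):
1. ~((<>[](~c & ~b) -> [](~c & ~b)) | (~a | c)), u
2. ~(<>[](~c & ~b) -> [](~c & ~b)), u
3. ~(~a | c), u
4. <>[](~c & ~b), u
5. ~[](~c & ~b), u
6. a, u
7. ~c, u
8. [](~c & ~b), v
9. ~c & ~b, u
10. ~b, u
11. ~c & ~b, v
12. ~c, v
13. ~b, v
14. ~(~c & ~b), w
15. ~c & ~b, w
16. ~c, w
17. ~b, w
18. b, w
Accessibility: uRu, uRv, uRw, vRu, vRv, vRw, wRu, wRv, wRw
Branch closes: b and ~b both at w.
Every branch closes (one shown): valid in S5.
S4-tableau for the negation ~((<>[](~c & ~b) -> [](~c & ~b)) | (~a | c)):
1. ~((<>[](~c & ~b) -> [](~c & ~b)) | (~a | c)), u
2. ~(<>[](~c & ~b) -> [](~c & ~b)), u
3. ~(~a | c), u
4. <>[](~c & ~b), u
5. ~[](~c & ~b), u
6. a, u
7. ~c, u
8. [](~c & ~b), v
9. ~c & ~b, v
10. ~c, v
11. ~b, v
12. ~(~c & ~b), w
13. b, w
Accessibility: uRu, uRv, uRw, vRv, wRw
Complete open branch: countermodel on an S4-frame, so not valid in S4, nor in K, T (the same frame is also a K-frame and a T-frame).

S5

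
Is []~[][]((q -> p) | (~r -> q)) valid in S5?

Tableau for the negation ~[]~[][]((q -> p) | (~r -> q)):
1. ~[]~[][]((q -> p) | (~r -> q)), u
2. [][]((q -> p) | (~r -> q)), v   [~[]-rule on 1: fresh world v, uRv]
3. []((q -> p) | (~r -> q)), u   [[]-rule on 2 via vRu]
4. []((q -> p) | (~r -> q)), v   [[]-rule on 2 via vRv]
5. (q -> p) | (~r -> q), u   [[]-rule on 3 via uRu]
6. (q -> p) | (~r -> q), v   [[]-rule on 3 via uRv]
7. ~r -> q, u   [|-rule on 5 (branches; this branch)]
8. ~r -> q, v   [|-rule on 6 (branches; this branch)]
9. q, u   [->-rule on 7 (branches; this branch)]
10. q, v   [->-rule on 8 (branches; this branch)]
Accessibility: uRu, uRv, vRu, vRv
The negation has an open branch (countermodel exists).

Not valid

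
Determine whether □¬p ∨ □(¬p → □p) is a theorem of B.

Invalid (countermodel exists)

Tableau for the negation ¬(□¬p ∨ □(¬p → □p)):
1. ¬(□¬p ∨ □(¬p → □p)), u
2. ¬□¬p, u
3. ¬□(¬p → □p), u
4. p, v
5. ¬(¬p → □p), w
6. ¬p, w
7. ¬□p, w
8. ¬p, x
Accessibility: uRu, uRv, uRw, vRu, vRv, wRu, wRw, wRx, xRw, xRx
The negation has an open branch (countermodel exists).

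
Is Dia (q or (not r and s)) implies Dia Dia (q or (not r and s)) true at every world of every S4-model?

Tableau for the negation not (Dia (q or (not r and s)) implies Dia Dia (q or (not r and s))):
1. not (Dia (q or (not r and s)) implies Dia Dia (q or (not r and s))), w0
2. Dia (q or (not r and s)), w0
3. not Dia Dia (q or (not r and s)), w0
4. not Dia (q or (not r and s)), w0
5. not (q or (not r and s)), w0
6. not q, w0
7. not (not r and s), w0
8. not s, w0
9. q or (not r and s), w1
10. not Dia (q or (not r and s)), w1
11. not (q or (not r and s)), w1
12. not q, w1
13. not (not r and s), w1
14. not r and s, w1
15. not r, w1
16. s, w1
17. not s, w1
Accessibility: w0Rw0, w0Rw1, w1Rw1
Branch closes: s and not s both at w1.
Every branch of the negation's tableau closes; the branch above is one of them.

Yes, valid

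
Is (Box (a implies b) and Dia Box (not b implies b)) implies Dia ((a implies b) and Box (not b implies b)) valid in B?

Yes, valid

Tableau for the negation not ((Box (a implies b) and Dia Box (not b implies b)) implies Dia ((a implies b) and Box (not b implies b))):
1. not ((Box (a implies b) and Dia Box (not b implies b)) implies Dia ((a implies b) and Box (not b implies b))), u
2. Box (a implies b) and Dia Box (not b implies b), u
3. not Dia ((a implies b) and Box (not b implies b)), u
4. Box (a implies b), u
5. Dia Box (not b implies b), u
6. not ((a implies b) and Box (not b implies b)), u
7. a implies b, u
8. not Box (not b implies b), u
9. b, u
10. Box (not b implies b), v
11. not ((a implies b) and Box (not b implies b)), v
12. a implies b, v
13. not b implies b, u
14. not b implies b, v
15. not Box (not b implies b), v
16. b, v
17. not (not b implies b), w
18. not b, w
19. not ((a implies b) and Box (not b implies b)), w
20. a implies b, w
21. not Box (not b implies b), w
22. not a, w
23. not (not b implies b), x
24. not b, x
25. not b implies b, x
26. b, x
Accessibility: uRu, uRv, uRw, vRu, vRv, vRx, wRu, wRw, xRv, xRx
Branch closes: b and not b both at x.
Every branch of the negation's tableau closes; the branch above is one of them.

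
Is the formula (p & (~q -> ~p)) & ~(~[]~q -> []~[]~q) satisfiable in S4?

1. (p & (~q -> ~p)) & ~(~[]~q -> []~[]~q), w0
2. p & (~q -> ~p), w0
3. ~(~[]~q -> []~[]~q), w0
4. p, w0
5. ~q -> ~p, w0
6. ~[]~q, w0
7. ~[]~[]~q, w0
8. q, w0
9. q, w1
10. []~q, w2
11. ~q, w2
Accessibility: w0Rw0, w0Rw1, w0Rw2, w1Rw1, w2Rw2

Satisfiable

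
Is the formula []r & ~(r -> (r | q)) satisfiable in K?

1. []r & ~(r -> (r | q)), w0
2. []r, w0   [&-rule on 1]
3. ~(r -> (r | q)), w0   [&-rule on 1]
4. r, w0   [~->-rule on 3]
5. ~(r | q), w0   [~->-rule on 3]
6. ~r, w0   [~|-rule on 5]
7. ~q, w0   [~|-rule on 5]
Branch closes: r and ~r both at w0.
(One branch shown.) All branches close.

No, unsatisfiable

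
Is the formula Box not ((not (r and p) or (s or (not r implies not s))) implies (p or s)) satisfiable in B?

1. Box not ((not (r and p) or (s or (not r implies not s))) implies (p or s)), 0
2. not ((not (r and p) or (s or (not r implies not s))) implies (p or s)), 0
3. not (r and p) or (s or (not r implies not s)), 0
4. not (p or s), 0
5. not p, 0
6. not s, 0
7. s or (not r implies not s), 0
8. not r implies not s, 0
Accessibility: 0R0

Yes, satisfiable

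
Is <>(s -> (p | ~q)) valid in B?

Tableau for the negation ~<>(s -> (p | ~q)):
1. ~<>(s -> (p | ~q)), w0
2. ~(s -> (p | ~q)), w0
3. s, w0
4. ~(p | ~q), w0
5. ~p, w0
6. q, w0
Accessibility: w0Rw0
The negation has an open branch (countermodel exists).

No, not valid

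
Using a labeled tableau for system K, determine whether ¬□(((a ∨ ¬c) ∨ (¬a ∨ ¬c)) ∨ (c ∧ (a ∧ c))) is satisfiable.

1. ¬□(((a ∨ ¬c) ∨ (¬a ∨ ¬c)) ∨ (c ∧ (a ∧ c))), u
2. ¬(((a ∨ ¬c) ∨ (¬a ∨ ¬c)) ∨ (c ∧ (a ∧ c))), v
3. ¬((a ∨ ¬c) ∨ (¬a ∨ ¬c)), v
4. ¬(c ∧ (a ∧ c)), v
5. ¬(a ∨ ¬c), v
6. ¬(¬a ∨ ¬c), v
7. ¬a, v
8. c, v
9. a, v
Accessibility: uRv
Branch closes: a and ¬a both at v.
(One branch shown.) All branches close.

Unsatisfiable (every branch closes)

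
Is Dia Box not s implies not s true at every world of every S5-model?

Tableau for the negation not (Dia Box not s implies not s):
1. not (Dia Box not s implies not s), w0
2. Dia Box not s, w0
3. s, w0
4. Box not s, w1
5. not s, w0
Accessibility: w0Rw0, w0Rw1, w1Rw0, w1Rw1
Branch closes: s and not s both at w0.
Every branch of the negation's tableau closes; the branch above is one of them.

Valid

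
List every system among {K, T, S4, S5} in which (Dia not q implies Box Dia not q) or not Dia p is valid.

S5-tableau for the negation not ((Dia not q implies Box Dia not q) or not Dia p):
1. not ((Dia not q implies Box Dia not q) or not Dia p), w0
2. not (Dia not q implies Box Dia not q), w0   [neg-or-rule on 1]
3. Dia p, w0   [neg-or-rule on 1]
4. Dia not q, w0   [neg-implies-rule on 2]
5. not Box Dia not q, w0   [neg-implies-rule on 2]
6. p, w1   [Dia-rule on 3: fresh world w1, w0Rw1]
7. not q, w2   [Dia-rule on 4: fresh world w2, w0Rw2]
8. not Dia not q, w3   [neg-Box-rule on 5: fresh world w3, w0Rw3]
9. q, w0   [neg-Dia-rule on 8 via w3Rw0]
10. q, w1   [neg-Dia-rule on 8 via w3Rw1]
11. q, w2   [neg-Dia-rule on 8 via w3Rw2]
Accessibility: w0Rw0, w0Rw1, w0Rw2, w0Rw3, w1Rw0, w1Rw1, w1Rw2, w1Rw3, w2Rw0, w2Rw1, w2Rw2, w2Rw3, w3Rw0, w3Rw1, w3Rw2, w3Rw3
Branch closes: q and not q both at w2.
Every branch closes (one shown): valid in S5.
S4-tableau for the negation not ((Dia not q implies Box Dia not q) or not Dia p):
1. not ((Dia not q implies Box Dia not q) or not Dia p), w0
2. not (Dia not q implies Box Dia not q), w0   [neg-or-rule on 1]
3. Dia p, w0   [neg-or-rule on 1]
4. Dia not q, w0   [neg-implies-rule on 2]
5. not Box Dia not q, w0   [neg-implies-rule on 2]
6. p, w1   [Dia-rule on 3: fresh world w1, w0Rw1]
7. not q, w2   [Dia-rule on 4: fresh world w2, w0Rw2]
8. not Dia not q, w3   [neg-Box-rule on 5: fresh world w3, w0Rw3]
9. q, w3   [neg-Dia-rule on 8 via w3Rw3]
Accessibility: w0Rw0, w0Rw1, w0Rw2, w0Rw3, w1Rw1, w2Rw2, w3Rw3
Complete open branch: countermodel on an S4-frame, so not valid in S4, nor in K, T (the same frame is also a K-frame and a T-frame).

S5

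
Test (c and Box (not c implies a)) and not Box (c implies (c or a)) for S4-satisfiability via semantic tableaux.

1. (c and Box (not c implies a)) and not Box (c implies (c or a)), w0
2. c and Box (not c implies a), w0
3. not Box (c implies (c or a)), w0
4. c, w0
5. Box (not c implies a), w0
6. not c implies a, w0
7. a, w0
8. not (c implies (c or a)), w1
9. c, w1
10. not (c or a), w1
11. not c, w1
12. not a, w1
Accessibility: w0Rw0, w0Rw1, w1Rw1
Branch closes: c and not c both at w1.
(One branch shown.) All branches close.

Unsatisfiable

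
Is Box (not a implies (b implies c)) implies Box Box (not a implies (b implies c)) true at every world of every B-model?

Tableau for the negation not (Box (not a implies (b implies c)) implies Box Box (not a implies (b implies c))):
1. not (Box (not a implies (b implies c)) implies Box Box (not a implies (b implies c))), w0
2. Box (not a implies (b implies c)), w0   [neg-implies-rule on 1]
3. not Box Box (not a implies (b implies c)), w0   [neg-implies-rule on 1]
4. not a implies (b implies c), w0   [Box-rule on 2 via w0Rw0]
5. b implies c, w0   [implies-rule on 4 (branches; this branch)]
6. c, w0   [implies-rule on 5 (branches; this branch)]
7. not Box (not a implies (b implies c)), w1   [neg-Box-rule on 3: fresh world w1, w0Rw1]
8. not a implies (b implies c), w1   [Box-rule on 2 via w0Rw1]
9. b implies c, w1   [implies-rule on 8 (branches; this branch)]
10. c, w1   [implies-rule on 9 (branches; this branch)]
11. not (not a implies (b implies c)), w2   [neg-Box-rule on 7: fresh world w2, w1Rw2]
12. not a, w2   [neg-implies-rule on 11]
13. not (b implies c), w2   [neg-implies-rule on 11]
14. b, w2   [neg-implies-rule on 13]
15. not c, w2   [neg-implies-rule on 13]
Accessibility: w0Rw0, w0Rw1, w1Rw0, w1Rw1, w1Rw2, w2Rw1, w2Rw2
The negation has an open branch (countermodel exists).

Not valid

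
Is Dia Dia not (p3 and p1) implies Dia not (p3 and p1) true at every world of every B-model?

Not valid

Tableau for the negation not (Dia Dia not (p3 and p1) implies Dia not (p3 and p1)):
1. not (Dia Dia not (p3 and p1) implies Dia not (p3 and p1)), 0
2. Dia Dia not (p3 and p1), 0
3. not Dia not (p3 and p1), 0
4. p3 and p1, 0
5. p3, 0
6. p1, 0
7. Dia not (p3 and p1), 1
8. p3 and p1, 1
9. p3, 1
10. p1, 1
11. not (p3 and p1), 2
12. not p1, 2
Accessibility: 0R0, 0R1, 1R0, 1R1, 1R2, 2R1, 2R2
The negation has an open branch (countermodel exists).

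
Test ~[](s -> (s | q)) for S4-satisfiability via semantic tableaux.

1. ~[](s -> (s | q)), w0
2. ~(s -> (s | q)), w1   [~[]-rule on 1: fresh world w1, w0Rw1]
3. s, w1   [~->-rule on 2]
4. ~(s | q), w1   [~->-rule on 2]
5. ~s, w1   [~|-rule on 4]
6. ~q, w1   [~|-rule on 4]
Accessibility: w0Rw0, w0Rw1, w1Rw1
Branch closes: s and ~s both at w1.
All branches of the tableau close; one closing branch shown above.

Unsatisfiable (every branch closes)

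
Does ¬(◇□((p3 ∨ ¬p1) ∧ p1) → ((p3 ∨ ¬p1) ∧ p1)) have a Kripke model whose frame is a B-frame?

1. ¬(◇□((p3 ∨ ¬p1) ∧ p1) → ((p3 ∨ ¬p1) ∧ p1)), w0
2. ◇□((p3 ∨ ¬p1) ∧ p1), w0
3. ¬((p3 ∨ ¬p1) ∧ p1), w0
4. ¬(p3 ∨ ¬p1), w0
5. ¬p3, w0
6. p1, w0
7. □((p3 ∨ ¬p1) ∧ p1), w1
8. (p3 ∨ ¬p1) ∧ p1, w0
9. p3 ∨ ¬p1, w0
10. (p3 ∨ ¬p1) ∧ p1, w1
11. p3 ∨ ¬p1, w1
12. p1, w1
13. ¬p1, w0
Accessibility: w0Rw0, w0Rw1, w1Rw0, w1Rw1
Branch closes: p1 and ¬p1 both at w0.
Every branch closes; the branch above is one of them.

Unsatisfiable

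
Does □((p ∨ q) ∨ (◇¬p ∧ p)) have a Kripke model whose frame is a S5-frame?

Satisfiable (open branch found)

1. □((p ∨ q) ∨ (◇¬p ∧ p)), 0
2. (p ∨ q) ∨ (◇¬p ∧ p), 0
3. ◇¬p ∧ p, 0
4. ◇¬p, 0
5. p, 0
6. ¬p, 1
7. (p ∨ q) ∨ (◇¬p ∧ p), 1
8. p ∨ q, 1
9. q, 1
Accessibility: 0R0, 0R1, 1R0, 1R1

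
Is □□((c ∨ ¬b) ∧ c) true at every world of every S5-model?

Invalid (countermodel exists)

Tableau for the negation ¬□□((c ∨ ¬b) ∧ c):
1. ¬□□((c ∨ ¬b) ∧ c), 0
2. ¬□((c ∨ ¬b) ∧ c), 1
3. ¬((c ∨ ¬b) ∧ c), 2
4. ¬c, 2
Accessibility: 0R0, 0R1, 0R2, 1R0, 1R1, 1R2, 2R0, 2R1, 2R2
The negation has an open branch (countermodel exists).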